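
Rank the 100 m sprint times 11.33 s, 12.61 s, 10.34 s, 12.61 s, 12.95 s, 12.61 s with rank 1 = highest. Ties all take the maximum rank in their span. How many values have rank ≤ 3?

1

Sorted (descending): 12.95, 12.61, 12.61, 12.61, 11.33, 10.34
The 3 values of 12.61 occupy positions 2–4 → each gets rank 4.
Ranks ≤ 3: {1} → 1 value.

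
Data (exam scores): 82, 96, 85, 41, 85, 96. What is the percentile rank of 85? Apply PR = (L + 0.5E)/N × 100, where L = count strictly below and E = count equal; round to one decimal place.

N = 6.
Strictly below 85: 2. Equal to 85: 2.
PR = (2 + 0.5·2)/6 × 100 = 50.0

50.0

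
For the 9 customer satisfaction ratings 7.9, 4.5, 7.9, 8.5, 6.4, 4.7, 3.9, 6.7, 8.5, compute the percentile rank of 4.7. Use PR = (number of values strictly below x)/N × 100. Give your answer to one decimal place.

N = 9.
Strictly below 4.7: 2. Equal to 4.7: 1.
PR = 2/9 × 100 = 22.2

22.2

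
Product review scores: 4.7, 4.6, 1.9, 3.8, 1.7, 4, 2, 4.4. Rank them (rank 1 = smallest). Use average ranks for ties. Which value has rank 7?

Sorted (ascending): 1.7, 1.9, 2, 3.8, 4, 4.4, 4.6, 4.7
No ties — each value takes its position as its rank.
Rank 7 → value 4.6.

4.6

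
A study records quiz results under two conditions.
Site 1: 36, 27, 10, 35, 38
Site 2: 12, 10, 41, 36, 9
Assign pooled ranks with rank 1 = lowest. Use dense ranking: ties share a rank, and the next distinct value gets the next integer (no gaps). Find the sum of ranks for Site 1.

24

Sorted (ascending): 9, 10, 10, 12, 27, 35, 36, 36, 38, 41
The 2 values of 10 share dense rank 2.
The 2 values of 36 share dense rank 6.
Remaining distinct values take the next consecutive integers.
Site 1 values → pooled ranks: 36→6, 27→4, 10→2, 35→5, 38→7
Rank sum = 6 + 4 + 2 + 5 + 7 = 24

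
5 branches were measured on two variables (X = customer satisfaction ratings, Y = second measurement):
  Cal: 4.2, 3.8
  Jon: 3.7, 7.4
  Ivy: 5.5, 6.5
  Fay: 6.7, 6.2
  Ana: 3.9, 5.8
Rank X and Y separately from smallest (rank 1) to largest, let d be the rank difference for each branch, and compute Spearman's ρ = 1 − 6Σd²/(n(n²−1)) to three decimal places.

-0.200

Ranks of variable 1: 3, 1, 4, 5, 2
Ranks of variable 2: 1, 5, 4, 3, 2
d = r₁ − r₂: 2, -4, 0, 2, 0
d²: 4, 16, 0, 4, 0; Σd² = 24
ρ = 1 − 6·24/(5·24) = 1 − 144/120 = -0.200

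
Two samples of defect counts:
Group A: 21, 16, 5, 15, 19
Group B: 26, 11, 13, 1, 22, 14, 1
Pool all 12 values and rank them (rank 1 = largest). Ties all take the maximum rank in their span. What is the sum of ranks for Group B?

51

Sorted (descending): 26, 22, 21, 19, 16, 15, 14, 13, 11, 5, 1, 1
The 2 values of 1 occupy positions 11–12 → each gets rank 12.
Group B values → pooled ranks: 26→1, 11→9, 13→8, 1→12, 22→2, 14→7, 1→12
Rank sum = 1 + 9 + 8 + 12 + 2 + 7 + 12 = 51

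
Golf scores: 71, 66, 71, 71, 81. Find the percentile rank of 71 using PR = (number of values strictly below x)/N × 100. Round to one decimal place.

N = 5.
Strictly below 71: 1. Equal to 71: 3.
PR = 1/5 × 100 = 20.0

20.0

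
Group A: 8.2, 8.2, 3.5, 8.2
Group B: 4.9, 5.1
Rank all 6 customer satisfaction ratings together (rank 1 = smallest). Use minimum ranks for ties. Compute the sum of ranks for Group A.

Sorted (ascending): 3.5, 4.9, 5.1, 8.2, 8.2, 8.2
The 3 values of 8.2 occupy positions 4–6 → each gets rank 4.
Group A values → pooled ranks: 8.2→4, 8.2→4, 3.5→1, 8.2→4
Rank sum = 4 + 4 + 1 + 4 = 13

13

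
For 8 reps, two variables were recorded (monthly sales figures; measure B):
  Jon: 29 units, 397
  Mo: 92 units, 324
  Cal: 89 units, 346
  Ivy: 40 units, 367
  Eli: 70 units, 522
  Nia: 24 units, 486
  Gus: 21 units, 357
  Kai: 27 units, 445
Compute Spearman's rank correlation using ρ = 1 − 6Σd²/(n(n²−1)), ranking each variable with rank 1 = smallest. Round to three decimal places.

Ranks of variable 1: 4, 8, 7, 5, 6, 2, 1, 3
Ranks of variable 2: 5, 1, 2, 4, 8, 7, 3, 6
d = r₁ − r₂: -1, 7, 5, 1, -2, -5, -2, -3
d²: 1, 49, 25, 1, 4, 25, 4, 9; Σd² = 118
ρ = 1 − 6·118/(8·63) = 1 − 708/504 = -0.405

-0.405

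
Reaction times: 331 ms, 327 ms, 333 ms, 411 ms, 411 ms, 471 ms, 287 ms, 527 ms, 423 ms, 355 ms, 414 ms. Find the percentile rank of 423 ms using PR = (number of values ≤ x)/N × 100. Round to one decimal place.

81.8

N = 11.
Strictly below 423: 8. Equal to 423: 1.
PR = 9/11 × 100 = 81.8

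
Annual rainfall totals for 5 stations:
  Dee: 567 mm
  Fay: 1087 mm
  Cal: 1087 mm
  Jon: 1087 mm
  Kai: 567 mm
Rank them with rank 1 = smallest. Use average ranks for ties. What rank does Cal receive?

Sorted (ascending): 567, 567, 1087, 1087, 1087
The 2 values of 567 occupy positions 1–2 → average rank (1+2)/2 = 1.5.
The 3 values of 1087 occupy positions 3–5 → average rank 4.
Cal has value 1087 mm → rank 4.

4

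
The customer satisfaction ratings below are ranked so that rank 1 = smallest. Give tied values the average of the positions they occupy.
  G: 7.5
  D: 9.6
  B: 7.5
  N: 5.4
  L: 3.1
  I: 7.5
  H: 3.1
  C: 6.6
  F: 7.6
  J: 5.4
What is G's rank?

Sorted (ascending): 3.1, 3.1, 5.4, 5.4, 6.6, 7.5, 7.5, 7.5, 7.6, 9.6
The 2 values of 3.1 occupy positions 1–2 → average rank (1+2)/2 = 1.5.
The 2 values of 5.4 occupy positions 3–4 → average rank (3+4)/2 = 3.5.
The 3 values of 7.5 occupy positions 6–8 → average rank 7.
G has value 7.5 → rank 7.

7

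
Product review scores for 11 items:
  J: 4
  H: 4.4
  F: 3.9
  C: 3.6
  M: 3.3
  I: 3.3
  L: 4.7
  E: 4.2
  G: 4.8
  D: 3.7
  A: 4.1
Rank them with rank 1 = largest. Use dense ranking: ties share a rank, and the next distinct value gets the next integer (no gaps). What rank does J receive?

Sorted (descending): 4.8, 4.7, 4.4, 4.2, 4.1, 4, 3.9, 3.7, 3.6, 3.3, 3.3
The 2 values of 3.3 share dense rank 10.
Remaining distinct values take the next consecutive integers.
J has value 4 → rank 6.

6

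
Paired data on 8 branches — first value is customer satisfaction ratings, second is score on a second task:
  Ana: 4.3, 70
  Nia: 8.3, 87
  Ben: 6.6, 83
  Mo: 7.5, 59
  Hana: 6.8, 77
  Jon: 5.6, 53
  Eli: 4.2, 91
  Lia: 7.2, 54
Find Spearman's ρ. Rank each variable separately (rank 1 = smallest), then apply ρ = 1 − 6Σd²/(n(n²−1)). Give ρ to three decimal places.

-0.119

Ranks of variable 1: 2, 8, 4, 7, 5, 3, 1, 6
Ranks of variable 2: 4, 7, 6, 3, 5, 1, 8, 2
d = r₁ − r₂: -2, 1, -2, 4, 0, 2, -7, 4
d²: 4, 1, 4, 16, 0, 4, 49, 16; Σd² = 94
ρ = 1 − 6·94/(8·63) = 1 − 564/504 = -0.119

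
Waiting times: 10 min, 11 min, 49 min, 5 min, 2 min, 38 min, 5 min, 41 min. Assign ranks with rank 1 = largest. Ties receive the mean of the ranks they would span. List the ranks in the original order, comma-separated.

Sorted (descending): 49, 41, 38, 11, 10, 5, 5, 2
The 2 values of 5 occupy positions 6–7 → average rank (6+7)/2 = 6.5.

5, 4, 1, 6.5, 8, 3, 6.5, 2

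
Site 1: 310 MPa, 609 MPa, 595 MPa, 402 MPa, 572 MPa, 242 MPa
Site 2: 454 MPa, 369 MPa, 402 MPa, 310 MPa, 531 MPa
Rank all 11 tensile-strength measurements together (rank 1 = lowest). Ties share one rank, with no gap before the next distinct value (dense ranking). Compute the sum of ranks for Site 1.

31

Sorted (ascending): 242, 310, 310, 369, 402, 402, 454, 531, 572, 595, 609
The 2 values of 310 share dense rank 2.
The 2 values of 402 share dense rank 4.
Remaining distinct values take the next consecutive integers.
Site 1 values → pooled ranks: 310→2, 609→9, 595→8, 402→4, 572→7, 242→1
Rank sum = 2 + 9 + 8 + 4 + 7 + 1 = 31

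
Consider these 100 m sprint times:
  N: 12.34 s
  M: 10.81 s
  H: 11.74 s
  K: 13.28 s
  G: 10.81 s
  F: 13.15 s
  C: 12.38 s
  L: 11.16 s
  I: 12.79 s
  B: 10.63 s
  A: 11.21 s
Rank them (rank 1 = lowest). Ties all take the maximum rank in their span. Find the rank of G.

3

Sorted (ascending): 10.63, 10.81, 10.81, 11.16, 11.21, 11.74, 12.34, 12.38, 12.79, 13.15, 13.28
The 2 values of 10.81 occupy positions 2–3 → each gets rank 3.
G has value 10.81 s → rank 3.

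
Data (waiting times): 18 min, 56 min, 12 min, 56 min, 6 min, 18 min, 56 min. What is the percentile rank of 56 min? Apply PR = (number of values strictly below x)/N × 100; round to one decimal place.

N = 7.
Strictly below 56: 4. Equal to 56: 3.
PR = 4/7 × 100 = 57.1

57.1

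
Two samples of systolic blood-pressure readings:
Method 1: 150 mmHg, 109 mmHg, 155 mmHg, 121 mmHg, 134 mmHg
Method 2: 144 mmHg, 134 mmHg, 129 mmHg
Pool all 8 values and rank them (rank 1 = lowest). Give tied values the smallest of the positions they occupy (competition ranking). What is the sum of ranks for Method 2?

13

Sorted (ascending): 109, 121, 129, 134, 134, 144, 150, 155
The 2 values of 134 occupy positions 4–5 → each gets rank 4.
Method 2 values → pooled ranks: 144→6, 134→4, 129→3
Rank sum = 6 + 4 + 3 = 13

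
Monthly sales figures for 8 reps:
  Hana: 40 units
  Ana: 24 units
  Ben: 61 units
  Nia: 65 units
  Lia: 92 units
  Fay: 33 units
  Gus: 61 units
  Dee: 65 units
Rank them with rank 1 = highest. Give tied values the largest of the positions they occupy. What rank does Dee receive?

Sorted (descending): 92, 65, 65, 61, 61, 40, 33, 24
The 2 values of 65 occupy positions 2–3 → each gets rank 3.
The 2 values of 61 occupy positions 4–5 → each gets rank 5.
Dee has value 65 units → rank 3.

3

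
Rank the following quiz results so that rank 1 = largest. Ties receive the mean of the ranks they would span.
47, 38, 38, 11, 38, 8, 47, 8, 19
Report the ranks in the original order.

1.5, 4, 4, 7, 4, 8.5, 1.5, 8.5, 6

Sorted (descending): 47, 47, 38, 38, 38, 19, 11, 8, 8
The 2 values of 47 occupy positions 1–2 → average rank (1+2)/2 = 1.5.
The 3 values of 38 occupy positions 3–5 → average rank 4.
The 2 values of 8 occupy positions 8–9 → average rank (8+9)/2 = 8.5.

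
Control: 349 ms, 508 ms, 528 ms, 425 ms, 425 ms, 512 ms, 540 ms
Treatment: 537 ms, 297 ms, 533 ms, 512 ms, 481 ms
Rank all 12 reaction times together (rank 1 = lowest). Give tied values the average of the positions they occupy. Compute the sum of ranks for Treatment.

34.5

Sorted (ascending): 297, 349, 425, 425, 481, 508, 512, 512, 528, 533, 537, 540
The 2 values of 425 occupy positions 3–4 → average rank (3+4)/2 = 3.5.
The 2 values of 512 occupy positions 7–8 → average rank (7+8)/2 = 7.5.
Treatment values → pooled ranks: 537→11, 297→1, 533→10, 512→7.5, 481→5
Rank sum = 11 + 1 + 10 + 7.5 + 5 = 34.5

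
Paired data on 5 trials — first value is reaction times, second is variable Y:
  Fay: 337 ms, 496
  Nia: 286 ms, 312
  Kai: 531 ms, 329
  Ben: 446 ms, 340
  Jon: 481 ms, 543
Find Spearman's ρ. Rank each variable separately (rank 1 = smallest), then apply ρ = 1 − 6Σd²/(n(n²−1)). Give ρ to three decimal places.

Ranks of variable 1: 2, 1, 5, 3, 4
Ranks of variable 2: 4, 1, 2, 3, 5
d = r₁ − r₂: -2, 0, 3, 0, -1
d²: 4, 0, 9, 0, 1; Σd² = 14
ρ = 1 − 6·14/(5·24) = 1 − 84/120 = 0.300

0.300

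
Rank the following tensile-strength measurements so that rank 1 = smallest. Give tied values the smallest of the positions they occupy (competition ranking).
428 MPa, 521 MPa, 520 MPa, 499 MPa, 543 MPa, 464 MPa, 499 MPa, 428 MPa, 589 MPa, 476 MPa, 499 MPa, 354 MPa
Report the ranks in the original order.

Sorted (ascending): 354, 428, 428, 464, 476, 499, 499, 499, 520, 521, 543, 589
The 2 values of 428 occupy positions 2–3 → each gets rank 2.
The 3 values of 499 occupy positions 6–8 → each gets rank 6.

2, 10, 9, 6, 11, 4, 6, 2, 12, 5, 6, 1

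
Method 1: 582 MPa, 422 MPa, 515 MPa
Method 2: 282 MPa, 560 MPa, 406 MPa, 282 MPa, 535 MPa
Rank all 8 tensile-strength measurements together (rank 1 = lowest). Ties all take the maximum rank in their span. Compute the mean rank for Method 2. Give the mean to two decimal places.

Sorted (ascending): 282, 282, 406, 422, 515, 535, 560, 582
The 2 values of 282 occupy positions 1–2 → each gets rank 2.
Method 2 values → pooled ranks: 282→2, 560→7, 406→3, 282→2, 535→6
Mean rank = (2 + 7 + 3 + 2 + 6) / 5 = 4.00

4.00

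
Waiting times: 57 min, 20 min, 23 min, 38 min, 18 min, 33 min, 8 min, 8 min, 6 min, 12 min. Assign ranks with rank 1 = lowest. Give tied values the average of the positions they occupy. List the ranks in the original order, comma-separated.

10, 6, 7, 9, 5, 8, 2.5, 2.5, 1, 4

Sorted (ascending): 6, 8, 8, 12, 18, 20, 23, 33, 38, 57
The 2 values of 8 occupy positions 2–3 → average rank (2+3)/2 = 2.5.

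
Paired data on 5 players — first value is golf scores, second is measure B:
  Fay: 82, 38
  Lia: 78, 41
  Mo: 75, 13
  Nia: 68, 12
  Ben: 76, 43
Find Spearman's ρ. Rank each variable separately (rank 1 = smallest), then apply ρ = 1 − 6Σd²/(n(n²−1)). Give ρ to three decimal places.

0.600

Ranks of variable 1: 5, 4, 2, 1, 3
Ranks of variable 2: 3, 4, 2, 1, 5
d = r₁ − r₂: 2, 0, 0, 0, -2
d²: 4, 0, 0, 0, 4; Σd² = 8
ρ = 1 − 6·8/(5·24) = 1 − 48/120 = 0.600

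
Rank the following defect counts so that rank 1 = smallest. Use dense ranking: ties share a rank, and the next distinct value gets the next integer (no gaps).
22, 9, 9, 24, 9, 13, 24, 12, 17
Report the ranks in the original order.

5, 1, 1, 6, 1, 3, 6, 2, 4

Sorted (ascending): 9, 9, 9, 12, 13, 17, 22, 24, 24
The 3 values of 9 share dense rank 1.
The 2 values of 24 share dense rank 6.
Remaining distinct values take the next consecutive integers.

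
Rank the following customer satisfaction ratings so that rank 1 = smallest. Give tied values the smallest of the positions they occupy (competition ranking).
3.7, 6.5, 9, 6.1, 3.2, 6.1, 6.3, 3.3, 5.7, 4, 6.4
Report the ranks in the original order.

3, 10, 11, 6, 1, 6, 8, 2, 5, 4, 9

Sorted (ascending): 3.2, 3.3, 3.7, 4, 5.7, 6.1, 6.1, 6.3, 6.4, 6.5, 9
The 2 values of 6.1 occupy positions 6–7 → each gets rank 6.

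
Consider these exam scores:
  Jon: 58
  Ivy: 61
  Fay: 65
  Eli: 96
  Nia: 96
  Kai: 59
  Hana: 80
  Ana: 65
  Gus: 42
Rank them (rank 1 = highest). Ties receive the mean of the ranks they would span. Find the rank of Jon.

Sorted (descending): 96, 96, 80, 65, 65, 61, 59, 58, 42
The 2 values of 96 occupy positions 1–2 → average rank (1+2)/2 = 1.5.
The 2 values of 65 occupy positions 4–5 → average rank (4+5)/2 = 4.5.
Jon has value 58 → rank 8.

8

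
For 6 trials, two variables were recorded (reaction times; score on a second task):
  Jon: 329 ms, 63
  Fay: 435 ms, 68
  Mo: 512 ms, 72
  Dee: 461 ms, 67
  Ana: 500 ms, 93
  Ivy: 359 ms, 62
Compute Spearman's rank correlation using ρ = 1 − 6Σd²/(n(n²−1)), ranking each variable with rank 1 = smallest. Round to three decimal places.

0.829

Ranks of variable 1: 1, 3, 6, 4, 5, 2
Ranks of variable 2: 2, 4, 5, 3, 6, 1
d = r₁ − r₂: -1, -1, 1, 1, -1, 1
d²: 1, 1, 1, 1, 1, 1; Σd² = 6
ρ = 1 − 6·6/(6·35) = 1 − 36/210 = 0.829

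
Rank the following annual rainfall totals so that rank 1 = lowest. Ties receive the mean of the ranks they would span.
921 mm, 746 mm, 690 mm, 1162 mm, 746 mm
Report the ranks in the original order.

4, 2.5, 1, 5, 2.5

Sorted (ascending): 690, 746, 746, 921, 1162
The 2 values of 746 occupy positions 2–3 → average rank (2+3)/2 = 2.5.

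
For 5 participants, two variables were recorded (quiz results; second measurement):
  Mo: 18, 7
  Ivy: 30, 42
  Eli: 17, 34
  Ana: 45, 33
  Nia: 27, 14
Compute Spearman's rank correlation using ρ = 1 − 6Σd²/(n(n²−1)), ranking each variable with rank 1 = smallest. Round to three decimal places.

Ranks of variable 1: 2, 4, 1, 5, 3
Ranks of variable 2: 1, 5, 4, 3, 2
d = r₁ − r₂: 1, -1, -3, 2, 1
d²: 1, 1, 9, 4, 1; Σd² = 16
ρ = 1 − 6·16/(5·24) = 1 − 96/120 = 0.200

0.200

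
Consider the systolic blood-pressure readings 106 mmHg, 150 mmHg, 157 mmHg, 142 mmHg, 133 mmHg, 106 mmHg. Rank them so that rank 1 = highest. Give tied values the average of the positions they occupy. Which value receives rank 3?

Sorted (descending): 157, 150, 142, 133, 106, 106
The 2 values of 106 occupy positions 5–6 → average rank (5+6)/2 = 5.5.
Rank 3 → value 142.

142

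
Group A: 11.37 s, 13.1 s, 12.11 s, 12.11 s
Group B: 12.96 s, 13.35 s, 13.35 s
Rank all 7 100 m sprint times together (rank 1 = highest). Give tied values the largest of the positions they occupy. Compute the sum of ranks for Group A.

22

Sorted (descending): 13.35, 13.35, 13.1, 12.96, 12.11, 12.11, 11.37
The 2 values of 13.35 occupy positions 1–2 → each gets rank 2.
The 2 values of 12.11 occupy positions 5–6 → each gets rank 6.
Group A values → pooled ranks: 11.37→7, 13.1→3, 12.11→6, 12.11→6
Rank sum = 7 + 3 + 6 + 6 = 22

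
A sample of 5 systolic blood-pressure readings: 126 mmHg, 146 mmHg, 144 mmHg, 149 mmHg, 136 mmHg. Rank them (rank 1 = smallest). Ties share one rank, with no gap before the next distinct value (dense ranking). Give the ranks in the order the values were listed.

1, 4, 3, 5, 2

Sorted (ascending): 126, 136, 144, 146, 149
No ties — each value takes its position as its rank.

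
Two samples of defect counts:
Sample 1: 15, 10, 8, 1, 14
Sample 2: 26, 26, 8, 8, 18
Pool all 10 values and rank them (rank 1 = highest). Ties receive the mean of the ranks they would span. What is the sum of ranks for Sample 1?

Sorted (descending): 26, 26, 18, 15, 14, 10, 8, 8, 8, 1
The 2 values of 26 occupy positions 1–2 → average rank (1+2)/2 = 1.5.
The 3 values of 8 occupy positions 7–9 → average rank 8.
Sample 1 values → pooled ranks: 15→4, 10→6, 8→8, 1→10, 14→5
Rank sum = 4 + 6 + 8 + 10 + 5 = 33

33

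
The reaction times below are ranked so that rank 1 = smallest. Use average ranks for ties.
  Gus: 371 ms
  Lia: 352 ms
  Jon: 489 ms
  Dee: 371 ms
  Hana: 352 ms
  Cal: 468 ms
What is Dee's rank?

Sorted (ascending): 352, 352, 371, 371, 468, 489
The 2 values of 352 occupy positions 1–2 → average rank (1+2)/2 = 1.5.
The 2 values of 371 occupy positions 3–4 → average rank (3+4)/2 = 3.5.
Dee has value 371 ms → rank 3.5.

3.5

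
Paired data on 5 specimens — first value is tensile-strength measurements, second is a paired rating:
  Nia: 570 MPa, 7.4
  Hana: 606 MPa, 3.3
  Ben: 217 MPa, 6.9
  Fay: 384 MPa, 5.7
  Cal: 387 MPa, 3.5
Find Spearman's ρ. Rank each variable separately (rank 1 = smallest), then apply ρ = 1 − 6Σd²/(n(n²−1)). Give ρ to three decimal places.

Ranks of variable 1: 4, 5, 1, 2, 3
Ranks of variable 2: 5, 1, 4, 3, 2
d = r₁ − r₂: -1, 4, -3, -1, 1
d²: 1, 16, 9, 1, 1; Σd² = 28
ρ = 1 − 6·28/(5·24) = 1 − 168/120 = -0.400

-0.400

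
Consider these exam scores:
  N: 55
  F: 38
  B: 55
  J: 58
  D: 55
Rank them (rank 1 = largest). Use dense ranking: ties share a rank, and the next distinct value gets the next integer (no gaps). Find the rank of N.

Sorted (descending): 58, 55, 55, 55, 38
The 3 values of 55 share dense rank 2.
Remaining distinct values take the next consecutive integers.
N has value 55 → rank 2.

2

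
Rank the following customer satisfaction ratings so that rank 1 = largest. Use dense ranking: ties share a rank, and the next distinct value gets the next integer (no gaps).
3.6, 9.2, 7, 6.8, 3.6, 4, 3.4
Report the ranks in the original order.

5, 1, 2, 3, 5, 4, 6

Sorted (descending): 9.2, 7, 6.8, 4, 3.6, 3.6, 3.4
The 2 values of 3.6 share dense rank 5.
Remaining distinct values take the next consecutive integers.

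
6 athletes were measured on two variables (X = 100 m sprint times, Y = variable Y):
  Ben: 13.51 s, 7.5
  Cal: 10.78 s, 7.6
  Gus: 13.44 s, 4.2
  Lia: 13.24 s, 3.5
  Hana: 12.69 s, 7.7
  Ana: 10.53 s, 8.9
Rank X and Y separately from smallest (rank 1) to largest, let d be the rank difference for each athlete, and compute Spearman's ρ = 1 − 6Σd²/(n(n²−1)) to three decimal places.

Ranks of variable 1: 6, 2, 5, 4, 3, 1
Ranks of variable 2: 3, 4, 2, 1, 5, 6
d = r₁ − r₂: 3, -2, 3, 3, -2, -5
d²: 9, 4, 9, 9, 4, 25; Σd² = 60
ρ = 1 − 6·60/(6·35) = 1 − 360/210 = -0.714

-0.714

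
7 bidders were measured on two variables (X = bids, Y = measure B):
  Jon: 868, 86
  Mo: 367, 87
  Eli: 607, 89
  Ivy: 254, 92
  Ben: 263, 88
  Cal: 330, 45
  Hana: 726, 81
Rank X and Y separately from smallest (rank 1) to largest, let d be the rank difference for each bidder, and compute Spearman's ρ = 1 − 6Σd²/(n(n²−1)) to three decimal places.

Ranks of variable 1: 7, 4, 5, 1, 2, 3, 6
Ranks of variable 2: 3, 4, 6, 7, 5, 1, 2
d = r₁ − r₂: 4, 0, -1, -6, -3, 2, 4
d²: 16, 0, 1, 36, 9, 4, 16; Σd² = 82
ρ = 1 − 6·82/(7·48) = 1 − 492/336 = -0.464

-0.464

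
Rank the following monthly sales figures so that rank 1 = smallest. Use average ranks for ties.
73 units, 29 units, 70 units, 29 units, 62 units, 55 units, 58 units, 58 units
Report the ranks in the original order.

8, 1.5, 7, 1.5, 6, 3, 4.5, 4.5

Sorted (ascending): 29, 29, 55, 58, 58, 62, 70, 73
The 2 values of 29 occupy positions 1–2 → average rank (1+2)/2 = 1.5.
The 2 values of 58 occupy positions 4–5 → average rank (4+5)/2 = 4.5.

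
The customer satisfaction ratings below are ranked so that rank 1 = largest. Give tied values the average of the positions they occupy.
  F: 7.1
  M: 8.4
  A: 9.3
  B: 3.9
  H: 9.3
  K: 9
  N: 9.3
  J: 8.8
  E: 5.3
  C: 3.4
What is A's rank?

2

Sorted (descending): 9.3, 9.3, 9.3, 9, 8.8, 8.4, 7.1, 5.3, 3.9, 3.4
The 3 values of 9.3 occupy positions 1–3 → average rank 2.
A has value 9.3 → rank 2.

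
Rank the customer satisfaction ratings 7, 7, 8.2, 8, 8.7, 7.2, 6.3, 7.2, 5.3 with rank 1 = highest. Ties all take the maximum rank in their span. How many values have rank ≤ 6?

5

Sorted (descending): 8.7, 8.2, 8, 7.2, 7.2, 7, 7, 6.3, 5.3
The 2 values of 7.2 occupy positions 4–5 → each gets rank 5.
The 2 values of 7 occupy positions 6–7 → each gets rank 7.
Ranks ≤ 6: {1, 2, 3, 5, 5} → 5 values.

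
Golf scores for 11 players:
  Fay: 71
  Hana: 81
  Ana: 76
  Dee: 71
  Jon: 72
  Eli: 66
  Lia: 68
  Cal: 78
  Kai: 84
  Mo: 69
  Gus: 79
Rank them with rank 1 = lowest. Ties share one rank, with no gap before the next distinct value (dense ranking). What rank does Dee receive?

4

Sorted (ascending): 66, 68, 69, 71, 71, 72, 76, 78, 79, 81, 84
The 2 values of 71 share dense rank 4.
Remaining distinct values take the next consecutive integers.
Dee has value 71 → rank 4.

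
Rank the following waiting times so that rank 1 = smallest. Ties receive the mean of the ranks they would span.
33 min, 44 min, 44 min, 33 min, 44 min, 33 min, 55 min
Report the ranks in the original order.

Sorted (ascending): 33, 33, 33, 44, 44, 44, 55
The 3 values of 33 occupy positions 1–3 → average rank 2.
The 3 values of 44 occupy positions 4–6 → average rank 5.

2, 5, 5, 2, 5, 2, 7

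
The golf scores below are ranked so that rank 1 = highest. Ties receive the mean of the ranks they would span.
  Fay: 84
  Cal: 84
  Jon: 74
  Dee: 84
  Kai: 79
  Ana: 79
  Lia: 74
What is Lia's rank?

Sorted (descending): 84, 84, 84, 79, 79, 74, 74
The 3 values of 84 occupy positions 1–3 → average rank 2.
The 2 values of 79 occupy positions 4–5 → average rank (4+5)/2 = 4.5.
The 2 values of 74 occupy positions 6–7 → average rank (6+7)/2 = 6.5.
Lia has value 74 → rank 6.5.

6.5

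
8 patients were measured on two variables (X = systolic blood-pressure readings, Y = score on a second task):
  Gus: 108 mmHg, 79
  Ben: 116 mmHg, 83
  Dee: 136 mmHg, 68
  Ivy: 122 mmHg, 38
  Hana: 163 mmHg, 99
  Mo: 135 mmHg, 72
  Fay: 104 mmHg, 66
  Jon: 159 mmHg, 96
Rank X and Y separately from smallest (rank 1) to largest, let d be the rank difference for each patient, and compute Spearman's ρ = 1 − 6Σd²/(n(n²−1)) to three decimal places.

0.548

Ranks of variable 1: 2, 3, 6, 4, 8, 5, 1, 7
Ranks of variable 2: 5, 6, 3, 1, 8, 4, 2, 7
d = r₁ − r₂: -3, -3, 3, 3, 0, 1, -1, 0
d²: 9, 9, 9, 9, 0, 1, 1, 0; Σd² = 38
ρ = 1 − 6·38/(8·63) = 1 − 228/504 = 0.548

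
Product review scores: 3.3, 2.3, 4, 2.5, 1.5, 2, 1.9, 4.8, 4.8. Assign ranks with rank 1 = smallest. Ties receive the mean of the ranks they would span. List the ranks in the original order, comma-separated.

6, 4, 7, 5, 1, 3, 2, 8.5, 8.5

Sorted (ascending): 1.5, 1.9, 2, 2.3, 2.5, 3.3, 4, 4.8, 4.8
The 2 values of 4.8 occupy positions 8–9 → average rank (8+9)/2 = 8.5.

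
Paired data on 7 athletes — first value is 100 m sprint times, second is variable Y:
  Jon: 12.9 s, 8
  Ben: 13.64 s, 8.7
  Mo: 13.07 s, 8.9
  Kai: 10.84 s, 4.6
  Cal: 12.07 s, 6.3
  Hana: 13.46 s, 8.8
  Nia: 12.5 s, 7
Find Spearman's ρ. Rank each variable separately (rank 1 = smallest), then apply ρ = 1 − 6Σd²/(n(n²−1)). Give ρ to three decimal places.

Ranks of variable 1: 4, 7, 5, 1, 2, 6, 3
Ranks of variable 2: 4, 5, 7, 1, 2, 6, 3
d = r₁ − r₂: 0, 2, -2, 0, 0, 0, 0
d²: 0, 4, 4, 0, 0, 0, 0; Σd² = 8
ρ = 1 − 6·8/(7·48) = 1 − 48/336 = 0.857

0.857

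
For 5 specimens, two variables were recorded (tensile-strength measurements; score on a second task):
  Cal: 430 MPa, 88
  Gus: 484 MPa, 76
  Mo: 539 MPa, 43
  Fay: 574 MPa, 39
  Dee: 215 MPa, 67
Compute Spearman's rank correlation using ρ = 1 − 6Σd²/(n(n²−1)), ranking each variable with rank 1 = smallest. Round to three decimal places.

Ranks of variable 1: 2, 3, 4, 5, 1
Ranks of variable 2: 5, 4, 2, 1, 3
d = r₁ − r₂: -3, -1, 2, 4, -2
d²: 9, 1, 4, 16, 4; Σd² = 34
ρ = 1 − 6·34/(5·24) = 1 − 204/120 = -0.700

-0.700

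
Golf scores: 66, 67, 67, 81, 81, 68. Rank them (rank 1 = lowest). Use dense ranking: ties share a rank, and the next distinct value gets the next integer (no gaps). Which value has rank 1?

Sorted (ascending): 66, 67, 67, 68, 81, 81
The 2 values of 67 share dense rank 2.
The 2 values of 81 share dense rank 4.
Remaining distinct values take the next consecutive integers.
Rank 1 → value 66.

66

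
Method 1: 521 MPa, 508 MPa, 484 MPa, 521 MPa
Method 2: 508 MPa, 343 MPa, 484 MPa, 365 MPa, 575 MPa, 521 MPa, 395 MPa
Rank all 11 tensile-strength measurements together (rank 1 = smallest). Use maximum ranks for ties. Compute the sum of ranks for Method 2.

39

Sorted (ascending): 343, 365, 395, 484, 484, 508, 508, 521, 521, 521, 575
The 2 values of 484 occupy positions 4–5 → each gets rank 5.
The 2 values of 508 occupy positions 6–7 → each gets rank 7.
The 3 values of 521 occupy positions 8–10 → each gets rank 10.
Method 2 values → pooled ranks: 508→7, 343→1, 484→5, 365→2, 575→11, 521→10, 395→3
Rank sum = 7 + 1 + 5 + 2 + 11 + 10 + 3 = 39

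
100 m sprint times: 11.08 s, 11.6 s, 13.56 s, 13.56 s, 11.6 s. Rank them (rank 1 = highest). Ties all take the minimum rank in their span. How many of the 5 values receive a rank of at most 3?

4

Sorted (descending): 13.56, 13.56, 11.6, 11.6, 11.08
The 2 values of 13.56 occupy positions 1–2 → each gets rank 1.
The 2 values of 11.6 occupy positions 3–4 → each gets rank 3.
Ranks ≤ 3: {1, 1, 3, 3} → 4 values.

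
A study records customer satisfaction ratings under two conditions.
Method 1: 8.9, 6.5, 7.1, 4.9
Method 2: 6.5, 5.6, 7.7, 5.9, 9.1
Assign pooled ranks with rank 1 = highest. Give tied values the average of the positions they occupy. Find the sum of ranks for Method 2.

24.5

Sorted (descending): 9.1, 8.9, 7.7, 7.1, 6.5, 6.5, 5.9, 5.6, 4.9
The 2 values of 6.5 occupy positions 5–6 → average rank (5+6)/2 = 5.5.
Method 2 values → pooled ranks: 6.5→5.5, 5.6→8, 7.7→3, 5.9→7, 9.1→1
Rank sum = 5.5 + 8 + 3 + 7 + 1 = 24.5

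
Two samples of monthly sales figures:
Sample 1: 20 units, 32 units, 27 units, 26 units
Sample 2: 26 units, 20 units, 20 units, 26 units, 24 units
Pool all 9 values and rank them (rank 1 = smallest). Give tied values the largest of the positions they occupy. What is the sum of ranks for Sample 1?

27

Sorted (ascending): 20, 20, 20, 24, 26, 26, 26, 27, 32
The 3 values of 20 occupy positions 1–3 → each gets rank 3.
The 3 values of 26 occupy positions 5–7 → each gets rank 7.
Sample 1 values → pooled ranks: 20→3, 32→9, 27→8, 26→7
Rank sum = 3 + 9 + 8 + 7 = 27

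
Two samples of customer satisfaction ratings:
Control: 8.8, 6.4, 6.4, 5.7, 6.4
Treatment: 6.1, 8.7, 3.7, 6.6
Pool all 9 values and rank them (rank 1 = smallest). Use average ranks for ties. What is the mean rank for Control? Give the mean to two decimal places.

Sorted (ascending): 3.7, 5.7, 6.1, 6.4, 6.4, 6.4, 6.6, 8.7, 8.8
The 3 values of 6.4 occupy positions 4–6 → average rank 5.
Control values → pooled ranks: 8.8→9, 6.4→5, 6.4→5, 5.7→2, 6.4→5
Mean rank = (9 + 5 + 5 + 2 + 5) / 5 = 5.20

5.20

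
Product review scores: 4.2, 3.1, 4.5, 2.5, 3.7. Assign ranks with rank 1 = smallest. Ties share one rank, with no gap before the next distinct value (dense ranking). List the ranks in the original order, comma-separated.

Sorted (ascending): 2.5, 3.1, 3.7, 4.2, 4.5
No ties — each value takes its position as its rank.

4, 2, 5, 1, 3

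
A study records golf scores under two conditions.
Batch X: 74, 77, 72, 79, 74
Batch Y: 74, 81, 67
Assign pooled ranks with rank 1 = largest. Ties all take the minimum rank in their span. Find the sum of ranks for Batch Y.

Sorted (descending): 81, 79, 77, 74, 74, 74, 72, 67
The 3 values of 74 occupy positions 4–6 → each gets rank 4.
Batch Y values → pooled ranks: 74→4, 81→1, 67→8
Rank sum = 4 + 1 + 8 = 13

13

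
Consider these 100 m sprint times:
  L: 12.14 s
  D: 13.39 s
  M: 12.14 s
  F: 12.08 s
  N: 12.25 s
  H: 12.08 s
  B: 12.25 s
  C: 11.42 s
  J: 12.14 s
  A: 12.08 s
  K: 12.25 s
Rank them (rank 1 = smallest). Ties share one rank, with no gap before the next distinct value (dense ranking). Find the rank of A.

2

Sorted (ascending): 11.42, 12.08, 12.08, 12.08, 12.14, 12.14, 12.14, 12.25, 12.25, 12.25, 13.39
The 3 values of 12.08 share dense rank 2.
The 3 values of 12.14 share dense rank 3.
The 3 values of 12.25 share dense rank 4.
Remaining distinct values take the next consecutive integers.
A has value 12.08 s → rank 2.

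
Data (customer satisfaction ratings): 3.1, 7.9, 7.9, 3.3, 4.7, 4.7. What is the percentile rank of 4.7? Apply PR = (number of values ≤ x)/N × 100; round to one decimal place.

N = 6.
Strictly below 4.7: 2. Equal to 4.7: 2.
PR = 4/6 × 100 = 66.7

66.7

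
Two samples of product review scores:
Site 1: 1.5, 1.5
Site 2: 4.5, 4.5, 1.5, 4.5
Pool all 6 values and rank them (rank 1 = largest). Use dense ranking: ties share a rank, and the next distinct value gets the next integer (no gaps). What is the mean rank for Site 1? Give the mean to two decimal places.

Sorted (descending): 4.5, 4.5, 4.5, 1.5, 1.5, 1.5
The 3 values of 4.5 share dense rank 1.
The 3 values of 1.5 share dense rank 2.
Site 1 values → pooled ranks: 1.5→2, 1.5→2
Mean rank = (2 + 2) / 2 = 2.00

2.00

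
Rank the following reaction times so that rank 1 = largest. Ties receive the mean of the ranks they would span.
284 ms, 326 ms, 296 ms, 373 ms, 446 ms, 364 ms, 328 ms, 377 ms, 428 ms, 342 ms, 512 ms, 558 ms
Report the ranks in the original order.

Sorted (descending): 558, 512, 446, 428, 377, 373, 364, 342, 328, 326, 296, 284
No ties — each value takes its position as its rank.

12, 10, 11, 6, 3, 7, 9, 5, 4, 8, 2, 1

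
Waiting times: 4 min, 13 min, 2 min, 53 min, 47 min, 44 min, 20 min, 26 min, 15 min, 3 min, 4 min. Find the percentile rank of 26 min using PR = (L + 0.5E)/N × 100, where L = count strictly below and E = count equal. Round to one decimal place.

N = 11.
Strictly below 26: 7. Equal to 26: 1.
PR = (7 + 0.5·1)/11 × 100 = 68.2

68.2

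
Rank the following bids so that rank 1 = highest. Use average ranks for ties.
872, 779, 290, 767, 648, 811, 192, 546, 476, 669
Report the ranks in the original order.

1, 3, 9, 4, 6, 2, 10, 7, 8, 5

Sorted (descending): 872, 811, 779, 767, 669, 648, 546, 476, 290, 192
No ties — each value takes its position as its rank.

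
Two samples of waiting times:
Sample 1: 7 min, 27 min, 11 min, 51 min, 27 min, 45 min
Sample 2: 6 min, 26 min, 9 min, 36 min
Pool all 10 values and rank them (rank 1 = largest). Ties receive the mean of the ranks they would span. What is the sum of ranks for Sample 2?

27

Sorted (descending): 51, 45, 36, 27, 27, 26, 11, 9, 7, 6
The 2 values of 27 occupy positions 4–5 → average rank (4+5)/2 = 4.5.
Sample 2 values → pooled ranks: 6→10, 26→6, 9→8, 36→3
Rank sum = 10 + 6 + 8 + 3 = 27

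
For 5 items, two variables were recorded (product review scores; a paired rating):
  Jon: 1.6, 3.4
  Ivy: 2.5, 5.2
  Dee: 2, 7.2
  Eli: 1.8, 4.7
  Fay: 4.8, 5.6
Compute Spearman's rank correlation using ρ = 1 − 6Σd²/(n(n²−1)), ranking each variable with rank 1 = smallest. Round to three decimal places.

Ranks of variable 1: 1, 4, 3, 2, 5
Ranks of variable 2: 1, 3, 5, 2, 4
d = r₁ − r₂: 0, 1, -2, 0, 1
d²: 0, 1, 4, 0, 1; Σd² = 6
ρ = 1 − 6·6/(5·24) = 1 − 36/120 = 0.700

0.700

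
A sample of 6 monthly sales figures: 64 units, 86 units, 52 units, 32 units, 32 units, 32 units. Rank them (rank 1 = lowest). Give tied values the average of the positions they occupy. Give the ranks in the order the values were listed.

Sorted (ascending): 32, 32, 32, 52, 64, 86
The 3 values of 32 occupy positions 1–3 → average rank 2.

5, 6, 4, 2, 2, 2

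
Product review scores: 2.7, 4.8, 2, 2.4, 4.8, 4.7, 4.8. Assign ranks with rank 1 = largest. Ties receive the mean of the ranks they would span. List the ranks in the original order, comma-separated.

Sorted (descending): 4.8, 4.8, 4.8, 4.7, 2.7, 2.4, 2
The 3 values of 4.8 occupy positions 1–3 → average rank 2.

5, 2, 7, 6, 2, 4, 2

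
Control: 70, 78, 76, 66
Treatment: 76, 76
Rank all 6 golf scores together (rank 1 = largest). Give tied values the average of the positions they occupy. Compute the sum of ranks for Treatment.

Sorted (descending): 78, 76, 76, 76, 70, 66
The 3 values of 76 occupy positions 2–4 → average rank 3.
Treatment values → pooled ranks: 76→3, 76→3
Rank sum = 3 + 3 = 6

6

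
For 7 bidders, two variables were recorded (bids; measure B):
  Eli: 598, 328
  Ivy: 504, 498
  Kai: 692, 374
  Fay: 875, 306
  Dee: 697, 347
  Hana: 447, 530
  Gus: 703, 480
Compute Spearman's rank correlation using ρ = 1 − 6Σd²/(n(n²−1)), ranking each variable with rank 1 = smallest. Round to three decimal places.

Ranks of variable 1: 3, 2, 4, 7, 5, 1, 6
Ranks of variable 2: 2, 6, 4, 1, 3, 7, 5
d = r₁ − r₂: 1, -4, 0, 6, 2, -6, 1
d²: 1, 16, 0, 36, 4, 36, 1; Σd² = 94
ρ = 1 − 6·94/(7·48) = 1 − 564/336 = -0.679

-0.679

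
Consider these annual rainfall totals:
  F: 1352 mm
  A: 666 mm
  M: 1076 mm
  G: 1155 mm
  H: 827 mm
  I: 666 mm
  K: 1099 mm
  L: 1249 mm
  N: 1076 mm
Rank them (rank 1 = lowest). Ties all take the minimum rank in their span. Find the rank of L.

Sorted (ascending): 666, 666, 827, 1076, 1076, 1099, 1155, 1249, 1352
The 2 values of 666 occupy positions 1–2 → each gets rank 1.
The 2 values of 1076 occupy positions 4–5 → each gets rank 4.
L has value 1249 mm → rank 8.

8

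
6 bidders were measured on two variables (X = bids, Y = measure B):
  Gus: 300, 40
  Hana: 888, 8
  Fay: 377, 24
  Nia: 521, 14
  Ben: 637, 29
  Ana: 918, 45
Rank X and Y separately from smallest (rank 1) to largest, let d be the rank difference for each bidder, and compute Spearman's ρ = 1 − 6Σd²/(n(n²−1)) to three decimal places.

Ranks of variable 1: 1, 5, 2, 3, 4, 6
Ranks of variable 2: 5, 1, 3, 2, 4, 6
d = r₁ − r₂: -4, 4, -1, 1, 0, 0
d²: 16, 16, 1, 1, 0, 0; Σd² = 34
ρ = 1 − 6·34/(6·35) = 1 − 204/210 = 0.029

0.029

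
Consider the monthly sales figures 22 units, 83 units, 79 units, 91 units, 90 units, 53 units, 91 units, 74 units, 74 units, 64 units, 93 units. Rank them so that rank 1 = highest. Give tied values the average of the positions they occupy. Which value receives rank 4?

Sorted (descending): 93, 91, 91, 90, 83, 79, 74, 74, 64, 53, 22
The 2 values of 91 occupy positions 2–3 → average rank (2+3)/2 = 2.5.
The 2 values of 74 occupy positions 7–8 → average rank (7+8)/2 = 7.5.
Rank 4 → value 90.

90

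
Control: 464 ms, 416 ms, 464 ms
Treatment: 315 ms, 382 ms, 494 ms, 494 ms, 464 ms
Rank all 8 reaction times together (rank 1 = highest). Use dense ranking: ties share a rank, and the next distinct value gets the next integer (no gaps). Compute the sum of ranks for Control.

7

Sorted (descending): 494, 494, 464, 464, 464, 416, 382, 315
The 2 values of 494 share dense rank 1.
The 3 values of 464 share dense rank 2.
Remaining distinct values take the next consecutive integers.
Control values → pooled ranks: 464→2, 416→3, 464→2
Rank sum = 2 + 3 + 2 = 7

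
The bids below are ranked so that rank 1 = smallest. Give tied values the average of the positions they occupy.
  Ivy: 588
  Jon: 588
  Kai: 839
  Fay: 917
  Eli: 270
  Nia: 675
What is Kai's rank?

Sorted (ascending): 270, 588, 588, 675, 839, 917
The 2 values of 588 occupy positions 2–3 → average rank (2+3)/2 = 2.5.
Kai has value 839 → rank 5.

5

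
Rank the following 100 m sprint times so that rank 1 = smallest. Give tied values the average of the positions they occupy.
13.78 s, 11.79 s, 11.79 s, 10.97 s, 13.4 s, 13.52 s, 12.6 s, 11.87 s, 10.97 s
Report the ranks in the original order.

9, 3.5, 3.5, 1.5, 7, 8, 6, 5, 1.5

Sorted (ascending): 10.97, 10.97, 11.79, 11.79, 11.87, 12.6, 13.4, 13.52, 13.78
The 2 values of 10.97 occupy positions 1–2 → average rank (1+2)/2 = 1.5.
The 2 values of 11.79 occupy positions 3–4 → average rank (3+4)/2 = 3.5.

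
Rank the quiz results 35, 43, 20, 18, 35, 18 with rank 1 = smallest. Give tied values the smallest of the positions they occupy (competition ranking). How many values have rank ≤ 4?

5

Sorted (ascending): 18, 18, 20, 35, 35, 43
The 2 values of 18 occupy positions 1–2 → each gets rank 1.
The 2 values of 35 occupy positions 4–5 → each gets rank 4.
Ranks ≤ 4: {1, 1, 3, 4, 4} → 5 values.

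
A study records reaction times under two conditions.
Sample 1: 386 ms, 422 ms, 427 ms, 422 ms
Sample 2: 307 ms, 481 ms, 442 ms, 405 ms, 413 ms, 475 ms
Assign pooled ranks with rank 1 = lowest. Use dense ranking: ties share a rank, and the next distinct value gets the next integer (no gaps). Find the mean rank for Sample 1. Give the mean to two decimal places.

4.50

Sorted (ascending): 307, 386, 405, 413, 422, 422, 427, 442, 475, 481
The 2 values of 422 share dense rank 5.
Remaining distinct values take the next consecutive integers.
Sample 1 values → pooled ranks: 386→2, 422→5, 427→6, 422→5
Mean rank = (2 + 5 + 6 + 5) / 4 = 4.50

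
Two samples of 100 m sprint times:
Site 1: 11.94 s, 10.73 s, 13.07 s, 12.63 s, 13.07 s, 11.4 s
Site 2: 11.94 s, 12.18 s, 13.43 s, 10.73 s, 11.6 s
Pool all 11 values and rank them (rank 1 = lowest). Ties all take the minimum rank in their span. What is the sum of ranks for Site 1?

35

Sorted (ascending): 10.73, 10.73, 11.4, 11.6, 11.94, 11.94, 12.18, 12.63, 13.07, 13.07, 13.43
The 2 values of 10.73 occupy positions 1–2 → each gets rank 1.
The 2 values of 11.94 occupy positions 5–6 → each gets rank 5.
The 2 values of 13.07 occupy positions 9–10 → each gets rank 9.
Site 1 values → pooled ranks: 11.94→5, 10.73→1, 13.07→9, 12.63→8, 13.07→9, 11.4→3
Rank sum = 5 + 1 + 9 + 8 + 9 + 3 = 35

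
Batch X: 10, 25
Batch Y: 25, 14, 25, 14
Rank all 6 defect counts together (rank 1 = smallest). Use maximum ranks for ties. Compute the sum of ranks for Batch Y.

Sorted (ascending): 10, 14, 14, 25, 25, 25
The 2 values of 14 occupy positions 2–3 → each gets rank 3.
The 3 values of 25 occupy positions 4–6 → each gets rank 6.
Batch Y values → pooled ranks: 25→6, 14→3, 25→6, 14→3
Rank sum = 6 + 3 + 6 + 3 = 18

18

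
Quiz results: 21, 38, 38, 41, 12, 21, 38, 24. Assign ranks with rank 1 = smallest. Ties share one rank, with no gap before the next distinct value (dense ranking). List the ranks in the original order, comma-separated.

Sorted (ascending): 12, 21, 21, 24, 38, 38, 38, 41
The 2 values of 21 share dense rank 2.
The 3 values of 38 share dense rank 4.
Remaining distinct values take the next consecutive integers.

2, 4, 4, 5, 1, 2, 4, 3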